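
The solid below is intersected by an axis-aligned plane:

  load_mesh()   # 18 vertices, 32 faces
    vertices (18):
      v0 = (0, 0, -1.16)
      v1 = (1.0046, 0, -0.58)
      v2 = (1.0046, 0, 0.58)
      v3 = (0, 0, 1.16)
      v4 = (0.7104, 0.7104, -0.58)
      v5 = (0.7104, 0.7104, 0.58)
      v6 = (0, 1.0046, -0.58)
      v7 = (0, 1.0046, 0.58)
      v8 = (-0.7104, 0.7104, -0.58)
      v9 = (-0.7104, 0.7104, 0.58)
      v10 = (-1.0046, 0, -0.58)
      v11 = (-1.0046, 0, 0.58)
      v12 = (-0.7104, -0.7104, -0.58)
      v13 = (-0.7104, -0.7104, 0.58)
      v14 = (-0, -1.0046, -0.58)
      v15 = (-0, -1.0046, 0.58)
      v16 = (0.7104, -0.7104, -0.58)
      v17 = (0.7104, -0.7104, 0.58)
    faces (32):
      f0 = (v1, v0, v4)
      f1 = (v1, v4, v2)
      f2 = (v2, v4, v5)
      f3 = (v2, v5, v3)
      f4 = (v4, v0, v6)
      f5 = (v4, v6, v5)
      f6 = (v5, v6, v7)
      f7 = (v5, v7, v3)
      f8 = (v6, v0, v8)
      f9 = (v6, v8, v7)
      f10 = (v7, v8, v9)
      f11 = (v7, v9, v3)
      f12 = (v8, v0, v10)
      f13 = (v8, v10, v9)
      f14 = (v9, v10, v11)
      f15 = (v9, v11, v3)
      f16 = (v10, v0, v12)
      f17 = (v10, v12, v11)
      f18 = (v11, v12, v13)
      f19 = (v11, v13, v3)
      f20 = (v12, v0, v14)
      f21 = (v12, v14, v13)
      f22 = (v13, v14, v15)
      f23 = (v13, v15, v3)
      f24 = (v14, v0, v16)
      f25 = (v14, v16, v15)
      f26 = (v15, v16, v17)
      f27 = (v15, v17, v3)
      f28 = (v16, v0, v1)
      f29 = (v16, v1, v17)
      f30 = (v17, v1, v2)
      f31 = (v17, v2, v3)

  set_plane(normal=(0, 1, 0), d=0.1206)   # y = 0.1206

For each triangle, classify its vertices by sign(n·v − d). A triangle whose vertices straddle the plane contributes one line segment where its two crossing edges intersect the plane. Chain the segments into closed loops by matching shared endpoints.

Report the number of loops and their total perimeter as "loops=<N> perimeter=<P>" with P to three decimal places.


loops=1 perimeter=6.668

Straddling triangles (12 of 32):
  (v1,v0,v4) [--+] → (0.1206, 0.1206, -1.06154)–(0.954656, 0.1206, -0.58)  len=0.9631
  (v1,v4,v2) [-+-] → (0.954656, 0.1206, -0.58)–(0.954656, 0.1206, 0.383074)  len=0.9631
  (v2,v4,v5) [-++] → (0.954656, 0.1206, 0.383074)–(0.954656, 0.1206, 0.58)  len=0.1969
  (v2,v5,v3) [-+-] → (0.954656, 0.1206, 0.58)–(0.1206, 0.1206, 1.06154)  len=0.9631
  (v4,v0,v6) [+-+] → (0.1206, 0.1206, -1.06154)–(0, 0.1206, -1.09037)  len=0.1240
  (v5,v7,v3) [++-] → (0, 0.1206, 1.09037)–(0.1206, 0.1206, 1.06154)  len=0.1240
  (v6,v0,v8) [+-+] → (0, 0.1206, -1.09037)–(-0.1206, 0.1206, -1.06154)  len=0.1240
  (v7,v9,v3) [++-] → (-0.1206, 0.1206, 1.06154)–(0, 0.1206, 1.09037)  len=0.1240
  (v8,v0,v10) [+--] → (-0.1206, 0.1206, -1.06154)–(-0.954656, 0.1206, -0.58)  len=0.9631
  (v8,v10,v9) [+-+] → (-0.954656, 0.1206, -0.58)–(-0.954656, 0.1206, -0.383074)  len=0.1969
  (v9,v10,v11) [+--] → (-0.954656, 0.1206, -0.383074)–(-0.954656, 0.1206, 0.58)  len=0.9631
  (v9,v11,v3) [+--] → (-0.954656, 0.1206, 0.58)–(-0.1206, 0.1206, 1.06154)  len=0.9631

Chained into 1 loop(s):
  loop 1: 12 segments, perimeter = 6.6683
Total perimeter = 6.668


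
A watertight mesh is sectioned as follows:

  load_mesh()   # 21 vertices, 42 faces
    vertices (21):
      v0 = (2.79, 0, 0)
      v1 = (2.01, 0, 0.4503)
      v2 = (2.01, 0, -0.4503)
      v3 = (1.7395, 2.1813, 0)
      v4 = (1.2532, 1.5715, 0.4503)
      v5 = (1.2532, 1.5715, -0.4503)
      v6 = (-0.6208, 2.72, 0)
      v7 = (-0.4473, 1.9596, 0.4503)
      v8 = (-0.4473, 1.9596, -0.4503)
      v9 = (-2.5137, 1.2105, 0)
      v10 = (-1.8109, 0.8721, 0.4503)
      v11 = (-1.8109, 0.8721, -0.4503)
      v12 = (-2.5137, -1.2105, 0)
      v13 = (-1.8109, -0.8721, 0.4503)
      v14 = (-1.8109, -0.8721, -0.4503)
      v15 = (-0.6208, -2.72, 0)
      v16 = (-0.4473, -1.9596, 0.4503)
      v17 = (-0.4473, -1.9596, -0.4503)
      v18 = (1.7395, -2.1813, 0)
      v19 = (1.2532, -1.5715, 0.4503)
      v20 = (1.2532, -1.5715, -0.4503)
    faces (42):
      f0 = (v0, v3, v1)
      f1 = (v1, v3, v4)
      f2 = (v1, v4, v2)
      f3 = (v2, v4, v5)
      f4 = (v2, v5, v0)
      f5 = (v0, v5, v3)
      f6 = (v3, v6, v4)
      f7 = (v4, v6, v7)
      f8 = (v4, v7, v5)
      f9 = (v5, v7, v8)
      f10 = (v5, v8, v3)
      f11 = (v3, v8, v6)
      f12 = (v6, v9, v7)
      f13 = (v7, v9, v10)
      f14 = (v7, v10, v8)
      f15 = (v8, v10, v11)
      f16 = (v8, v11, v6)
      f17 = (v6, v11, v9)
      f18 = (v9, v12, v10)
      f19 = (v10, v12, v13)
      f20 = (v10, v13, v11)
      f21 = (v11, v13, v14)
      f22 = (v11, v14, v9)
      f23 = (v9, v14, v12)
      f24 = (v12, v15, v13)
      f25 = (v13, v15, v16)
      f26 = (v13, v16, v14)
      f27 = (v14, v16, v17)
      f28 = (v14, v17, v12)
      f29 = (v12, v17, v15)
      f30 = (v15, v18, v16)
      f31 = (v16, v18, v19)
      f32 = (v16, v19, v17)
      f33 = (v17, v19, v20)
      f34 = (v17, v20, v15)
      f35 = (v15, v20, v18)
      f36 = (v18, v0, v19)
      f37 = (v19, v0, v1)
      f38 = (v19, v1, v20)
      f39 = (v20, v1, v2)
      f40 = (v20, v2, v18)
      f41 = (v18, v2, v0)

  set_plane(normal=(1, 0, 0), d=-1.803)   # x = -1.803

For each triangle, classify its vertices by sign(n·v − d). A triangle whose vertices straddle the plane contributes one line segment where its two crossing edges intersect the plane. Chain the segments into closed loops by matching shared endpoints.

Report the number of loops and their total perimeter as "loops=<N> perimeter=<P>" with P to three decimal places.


Straddling triangles (12 of 42):
  (v6,v9,v7) [+-+] → (-1.803, 1.77725, 0)–(-1.803, 1.46814, 0.154872)  len=0.3457
  (v7,v9,v10) [+--] → (-1.803, 1.46814, 0.154872)–(-1.803, 0.8784, 0.4503)  len=0.6596
  (v7,v10,v8) [+-+] → (-1.803, 0.8784, 0.4503)–(-1.803, 0.8784, 0.445082)  len=0.0052
  (v8,v10,v11) [+--] → (-1.803, 0.8784, 0.445082)–(-1.803, 0.8784, -0.4503)  len=0.8954
  (v8,v11,v6) [+-+] → (-1.803, 0.8784, -0.4503)–(-1.803, 0.884367, -0.447311)  len=0.0067
  (v6,v11,v9) [+--] → (-1.803, 0.884367, -0.447311)–(-1.803, 1.77725, 0)  len=0.9987
  (v12,v15,v13) [-+-] → (-1.803, -1.77725, 0)–(-1.803, -0.884367, 0.447311)  len=0.9987
  (v13,v15,v16) [-++] → (-1.803, -0.884367, 0.447311)–(-1.803, -0.8784, 0.4503)  len=0.0067
  (v13,v16,v14) [-+-] → (-1.803, -0.8784, 0.4503)–(-1.803, -0.8784, -0.445082)  len=0.8954
  (v14,v16,v17) [-++] → (-1.803, -0.8784, -0.445082)–(-1.803, -0.8784, -0.4503)  len=0.0052
  (v14,v17,v12) [-+-] → (-1.803, -0.8784, -0.4503)–(-1.803, -1.46814, -0.154872)  len=0.6596
  (v12,v17,v15) [-++] → (-1.803, -1.46814, -0.154872)–(-1.803, -1.77725, 0)  len=0.3457

Chained into 2 loop(s):
  loop 1: 6 segments, perimeter = 2.9113
  loop 2: 6 segments, perimeter = 2.9113
Total perimeter = 5.823

loops=2 perimeter=5.823


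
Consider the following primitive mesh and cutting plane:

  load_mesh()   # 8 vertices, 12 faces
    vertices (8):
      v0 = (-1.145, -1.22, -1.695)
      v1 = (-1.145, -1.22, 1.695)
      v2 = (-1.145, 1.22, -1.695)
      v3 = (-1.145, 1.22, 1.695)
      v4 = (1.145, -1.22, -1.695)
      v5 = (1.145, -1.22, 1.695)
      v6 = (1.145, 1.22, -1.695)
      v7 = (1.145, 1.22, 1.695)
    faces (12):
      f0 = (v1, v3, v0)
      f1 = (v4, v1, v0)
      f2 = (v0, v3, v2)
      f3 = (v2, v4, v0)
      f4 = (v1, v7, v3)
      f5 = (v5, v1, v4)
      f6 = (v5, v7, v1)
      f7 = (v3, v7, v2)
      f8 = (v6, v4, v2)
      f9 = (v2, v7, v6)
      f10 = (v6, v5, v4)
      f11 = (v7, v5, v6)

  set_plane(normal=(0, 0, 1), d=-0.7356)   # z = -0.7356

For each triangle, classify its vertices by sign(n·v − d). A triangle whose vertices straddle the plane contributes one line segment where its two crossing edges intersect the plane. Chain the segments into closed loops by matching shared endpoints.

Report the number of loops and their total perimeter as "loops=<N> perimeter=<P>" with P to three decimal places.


loops=1 perimeter=9.460

Straddling triangles (8 of 12):
  (v1,v3,v0) [++-] → (-1.145, -0.529458, -0.7356)–(-1.145, -1.22, -0.7356)  len=0.6905
  (v4,v1,v0) [-+-] → (0.49691, -1.22, -0.7356)–(-1.145, -1.22, -0.7356)  len=1.6419
  (v0,v3,v2) [-+-] → (-1.145, -0.529458, -0.7356)–(-1.145, 1.22, -0.7356)  len=1.7495
  (v5,v1,v4) [++-] → (0.49691, -1.22, -0.7356)–(1.145, -1.22, -0.7356)  len=0.6481
  (v3,v7,v2) [++-] → (-0.49691, 1.22, -0.7356)–(-1.145, 1.22, -0.7356)  len=0.6481
  (v2,v7,v6) [-+-] → (-0.49691, 1.22, -0.7356)–(1.145, 1.22, -0.7356)  len=1.6419
  (v6,v5,v4) [-+-] → (1.145, 0.529458, -0.7356)–(1.145, -1.22, -0.7356)  len=1.7495
  (v7,v5,v6) [++-] → (1.145, 0.529458, -0.7356)–(1.145, 1.22, -0.7356)  len=0.6905

Chained into 1 loop(s):
  loop 1: 8 segments, perimeter = 9.4600
Total perimeter = 9.460


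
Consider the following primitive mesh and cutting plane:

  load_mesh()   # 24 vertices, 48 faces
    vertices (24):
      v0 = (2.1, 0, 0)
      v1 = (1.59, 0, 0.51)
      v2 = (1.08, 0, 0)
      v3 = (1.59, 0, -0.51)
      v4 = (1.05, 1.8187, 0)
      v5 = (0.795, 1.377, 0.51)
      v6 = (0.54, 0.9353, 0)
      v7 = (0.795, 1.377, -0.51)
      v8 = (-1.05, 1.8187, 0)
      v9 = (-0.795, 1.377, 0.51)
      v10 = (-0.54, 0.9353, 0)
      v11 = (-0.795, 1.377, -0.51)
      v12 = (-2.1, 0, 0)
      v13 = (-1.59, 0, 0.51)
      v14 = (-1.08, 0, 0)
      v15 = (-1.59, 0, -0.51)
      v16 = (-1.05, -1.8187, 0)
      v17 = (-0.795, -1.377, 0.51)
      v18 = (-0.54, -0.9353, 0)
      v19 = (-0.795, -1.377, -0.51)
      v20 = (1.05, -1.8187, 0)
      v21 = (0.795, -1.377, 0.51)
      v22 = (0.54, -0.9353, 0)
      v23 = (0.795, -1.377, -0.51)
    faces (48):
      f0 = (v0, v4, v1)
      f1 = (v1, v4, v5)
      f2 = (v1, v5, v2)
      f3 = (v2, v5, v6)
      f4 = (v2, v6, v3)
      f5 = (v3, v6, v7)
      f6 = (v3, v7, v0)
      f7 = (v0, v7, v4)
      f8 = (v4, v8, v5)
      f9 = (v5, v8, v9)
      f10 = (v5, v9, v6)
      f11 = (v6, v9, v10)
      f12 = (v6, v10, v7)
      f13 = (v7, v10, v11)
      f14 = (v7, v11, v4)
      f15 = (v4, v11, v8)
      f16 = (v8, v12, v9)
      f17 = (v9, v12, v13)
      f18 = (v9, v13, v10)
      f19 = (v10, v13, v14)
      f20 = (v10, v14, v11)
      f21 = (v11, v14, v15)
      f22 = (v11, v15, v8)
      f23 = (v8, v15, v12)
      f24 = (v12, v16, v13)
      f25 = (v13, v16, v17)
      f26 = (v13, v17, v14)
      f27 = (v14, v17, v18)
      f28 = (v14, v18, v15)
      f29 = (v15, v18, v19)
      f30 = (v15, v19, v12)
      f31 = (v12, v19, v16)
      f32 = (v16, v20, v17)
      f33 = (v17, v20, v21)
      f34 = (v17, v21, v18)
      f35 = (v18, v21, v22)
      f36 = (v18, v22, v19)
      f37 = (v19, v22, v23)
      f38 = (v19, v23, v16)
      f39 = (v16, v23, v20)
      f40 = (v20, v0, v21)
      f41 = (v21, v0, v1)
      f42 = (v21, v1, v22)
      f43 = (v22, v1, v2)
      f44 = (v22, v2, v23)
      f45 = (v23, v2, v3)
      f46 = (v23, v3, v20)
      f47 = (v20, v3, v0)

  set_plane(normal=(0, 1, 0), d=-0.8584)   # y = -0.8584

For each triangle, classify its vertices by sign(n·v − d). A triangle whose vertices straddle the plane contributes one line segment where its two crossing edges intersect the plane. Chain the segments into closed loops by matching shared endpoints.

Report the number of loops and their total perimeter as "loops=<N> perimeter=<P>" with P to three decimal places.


Straddling triangles (16 of 48):
  (v12,v16,v13) [+-+] → (-1.60442, -0.8584, 0)–(-1.33513, -0.8584, 0.269287)  len=0.3808
  (v13,v16,v17) [+--] → (-1.33513, -0.8584, 0.269287)–(-1.09441, -0.8584, 0.51)  len=0.3404
  (v13,v17,v14) [+-+] → (-1.09441, -0.8584, 0.51)–(-0.902336, -0.8584, 0.317926)  len=0.2716
  (v14,v17,v18) [+--] → (-0.902336, -0.8584, 0.317926)–(-0.584399, -0.8584, 0)  len=0.4496
  (v14,v18,v15) [+-+] → (-0.584399, -0.8584, 0)–(-0.626331, -0.8584, -0.041932)  len=0.0593
  (v15,v18,v19) [+--] → (-0.626331, -0.8584, -0.041932)–(-1.09441, -0.8584, -0.51)  len=0.6620
  (v15,v19,v12) [+-+] → (-1.09441, -0.8584, -0.51)–(-1.28648, -0.8584, -0.317926)  len=0.2716
  (v12,v19,v16) [+--] → (-1.28648, -0.8584, -0.317926)–(-1.60442, -0.8584, 0)  len=0.4496
  (v20,v0,v21) [-+-] → (1.60442, -0.8584, 0)–(1.28648, -0.8584, 0.317926)  len=0.4496
  (v21,v0,v1) [-++] → (1.28648, -0.8584, 0.317926)–(1.09441, -0.8584, 0.51)  len=0.2716
  (v21,v1,v22) [-+-] → (1.09441, -0.8584, 0.51)–(0.626331, -0.8584, 0.041932)  len=0.6620
  (v22,v1,v2) [-++] → (0.626331, -0.8584, 0.041932)–(0.584399, -0.8584, 0)  len=0.0593
  (v22,v2,v23) [-+-] → (0.584399, -0.8584, 0)–(0.902336, -0.8584, -0.317926)  len=0.4496
  (v23,v2,v3) [-++] → (0.902336, -0.8584, -0.317926)–(1.09441, -0.8584, -0.51)  len=0.2716
  (v23,v3,v20) [-+-] → (1.09441, -0.8584, -0.51)–(1.33513, -0.8584, -0.269287)  len=0.3404
  (v20,v3,v0) [-++] → (1.33513, -0.8584, -0.269287)–(1.60442, -0.8584, 0)  len=0.3808

Chained into 2 loop(s):
  loop 1: 8 segments, perimeter = 2.8850
  loop 2: 8 segments, perimeter = 2.8850
Total perimeter = 5.770

loops=2 perimeter=5.770


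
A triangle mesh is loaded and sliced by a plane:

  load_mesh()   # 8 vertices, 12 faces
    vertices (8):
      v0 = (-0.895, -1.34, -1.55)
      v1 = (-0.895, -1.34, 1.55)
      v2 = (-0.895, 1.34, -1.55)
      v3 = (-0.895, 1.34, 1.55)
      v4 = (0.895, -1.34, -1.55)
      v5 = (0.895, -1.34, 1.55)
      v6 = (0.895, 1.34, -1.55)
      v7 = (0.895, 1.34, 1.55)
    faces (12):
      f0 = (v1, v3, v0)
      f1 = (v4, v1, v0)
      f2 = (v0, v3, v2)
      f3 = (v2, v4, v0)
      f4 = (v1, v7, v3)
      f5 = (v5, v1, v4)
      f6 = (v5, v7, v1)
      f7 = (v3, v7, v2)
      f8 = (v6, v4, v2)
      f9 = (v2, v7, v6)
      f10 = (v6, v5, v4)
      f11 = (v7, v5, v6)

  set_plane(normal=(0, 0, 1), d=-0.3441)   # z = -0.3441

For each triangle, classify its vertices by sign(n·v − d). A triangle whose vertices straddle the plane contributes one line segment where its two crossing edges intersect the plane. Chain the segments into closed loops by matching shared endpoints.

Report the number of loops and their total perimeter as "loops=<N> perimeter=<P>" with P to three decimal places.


Straddling triangles (8 of 12):
  (v1,v3,v0) [++-] → (-0.895, -0.29748, -0.3441)–(-0.895, -1.34, -0.3441)  len=1.0425
  (v4,v1,v0) [-+-] → (0.19869, -1.34, -0.3441)–(-0.895, -1.34, -0.3441)  len=1.0937
  (v0,v3,v2) [-+-] → (-0.895, -0.29748, -0.3441)–(-0.895, 1.34, -0.3441)  len=1.6375
  (v5,v1,v4) [++-] → (0.19869, -1.34, -0.3441)–(0.895, -1.34, -0.3441)  len=0.6963
  (v3,v7,v2) [++-] → (-0.19869, 1.34, -0.3441)–(-0.895, 1.34, -0.3441)  len=0.6963
  (v2,v7,v6) [-+-] → (-0.19869, 1.34, -0.3441)–(0.895, 1.34, -0.3441)  len=1.0937
  (v6,v5,v4) [-+-] → (0.895, 0.29748, -0.3441)–(0.895, -1.34, -0.3441)  len=1.6375
  (v7,v5,v6) [++-] → (0.895, 0.29748, -0.3441)–(0.895, 1.34, -0.3441)  len=1.0425

Chained into 1 loop(s):
  loop 1: 8 segments, perimeter = 8.9400
Total perimeter = 8.940

loops=1 perimeter=8.940


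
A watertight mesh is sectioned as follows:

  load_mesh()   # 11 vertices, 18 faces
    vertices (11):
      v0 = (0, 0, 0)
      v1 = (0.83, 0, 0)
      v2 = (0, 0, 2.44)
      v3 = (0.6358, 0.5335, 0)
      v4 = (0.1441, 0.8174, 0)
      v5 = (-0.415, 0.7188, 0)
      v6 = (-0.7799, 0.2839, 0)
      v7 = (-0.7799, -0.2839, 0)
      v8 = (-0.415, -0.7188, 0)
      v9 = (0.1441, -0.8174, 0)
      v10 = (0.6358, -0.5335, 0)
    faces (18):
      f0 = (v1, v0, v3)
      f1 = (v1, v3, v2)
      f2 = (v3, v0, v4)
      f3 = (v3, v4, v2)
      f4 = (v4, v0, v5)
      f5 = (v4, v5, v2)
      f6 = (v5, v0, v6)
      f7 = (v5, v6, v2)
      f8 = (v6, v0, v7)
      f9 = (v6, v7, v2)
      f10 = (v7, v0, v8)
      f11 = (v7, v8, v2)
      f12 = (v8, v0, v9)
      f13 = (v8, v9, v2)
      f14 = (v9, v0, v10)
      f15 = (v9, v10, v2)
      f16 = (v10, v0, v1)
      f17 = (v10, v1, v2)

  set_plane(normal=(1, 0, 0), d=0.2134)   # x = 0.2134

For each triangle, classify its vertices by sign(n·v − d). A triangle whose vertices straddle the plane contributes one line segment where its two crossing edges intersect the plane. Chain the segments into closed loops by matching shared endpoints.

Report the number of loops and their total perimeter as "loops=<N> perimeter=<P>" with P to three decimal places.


Straddling triangles (8 of 18):
  (v1,v0,v3) [+-+] → (0.2134, 0, 0)–(0.2134, 0.179064, 0)  len=0.1791
  (v1,v3,v2) [++-] → (0.2134, 0.179064, 1.62104)–(0.2134, 0, 1.81266)  len=0.2623
  (v3,v0,v4) [+--] → (0.2134, 0.179064, 0)–(0.2134, 0.777387, 0)  len=0.5983
  (v3,v4,v2) [+--] → (0.2134, 0.777387, 0)–(0.2134, 0.179064, 1.62104)  len=1.7279
  (v9,v0,v10) [--+] → (0.2134, -0.179064, 0)–(0.2134, -0.777387, 0)  len=0.5983
  (v9,v10,v2) [-+-] → (0.2134, -0.777387, 0)–(0.2134, -0.179064, 1.62104)  len=1.7279
  (v10,v0,v1) [+-+] → (0.2134, -0.179064, 0)–(0.2134, 0, 0)  len=0.1791
  (v10,v1,v2) [++-] → (0.2134, 0, 1.81266)–(0.2134, -0.179064, 1.62104)  len=0.2623

Chained into 1 loop(s):
  loop 1: 8 segments, perimeter = 5.5352
Total perimeter = 5.535

loops=1 perimeter=5.535


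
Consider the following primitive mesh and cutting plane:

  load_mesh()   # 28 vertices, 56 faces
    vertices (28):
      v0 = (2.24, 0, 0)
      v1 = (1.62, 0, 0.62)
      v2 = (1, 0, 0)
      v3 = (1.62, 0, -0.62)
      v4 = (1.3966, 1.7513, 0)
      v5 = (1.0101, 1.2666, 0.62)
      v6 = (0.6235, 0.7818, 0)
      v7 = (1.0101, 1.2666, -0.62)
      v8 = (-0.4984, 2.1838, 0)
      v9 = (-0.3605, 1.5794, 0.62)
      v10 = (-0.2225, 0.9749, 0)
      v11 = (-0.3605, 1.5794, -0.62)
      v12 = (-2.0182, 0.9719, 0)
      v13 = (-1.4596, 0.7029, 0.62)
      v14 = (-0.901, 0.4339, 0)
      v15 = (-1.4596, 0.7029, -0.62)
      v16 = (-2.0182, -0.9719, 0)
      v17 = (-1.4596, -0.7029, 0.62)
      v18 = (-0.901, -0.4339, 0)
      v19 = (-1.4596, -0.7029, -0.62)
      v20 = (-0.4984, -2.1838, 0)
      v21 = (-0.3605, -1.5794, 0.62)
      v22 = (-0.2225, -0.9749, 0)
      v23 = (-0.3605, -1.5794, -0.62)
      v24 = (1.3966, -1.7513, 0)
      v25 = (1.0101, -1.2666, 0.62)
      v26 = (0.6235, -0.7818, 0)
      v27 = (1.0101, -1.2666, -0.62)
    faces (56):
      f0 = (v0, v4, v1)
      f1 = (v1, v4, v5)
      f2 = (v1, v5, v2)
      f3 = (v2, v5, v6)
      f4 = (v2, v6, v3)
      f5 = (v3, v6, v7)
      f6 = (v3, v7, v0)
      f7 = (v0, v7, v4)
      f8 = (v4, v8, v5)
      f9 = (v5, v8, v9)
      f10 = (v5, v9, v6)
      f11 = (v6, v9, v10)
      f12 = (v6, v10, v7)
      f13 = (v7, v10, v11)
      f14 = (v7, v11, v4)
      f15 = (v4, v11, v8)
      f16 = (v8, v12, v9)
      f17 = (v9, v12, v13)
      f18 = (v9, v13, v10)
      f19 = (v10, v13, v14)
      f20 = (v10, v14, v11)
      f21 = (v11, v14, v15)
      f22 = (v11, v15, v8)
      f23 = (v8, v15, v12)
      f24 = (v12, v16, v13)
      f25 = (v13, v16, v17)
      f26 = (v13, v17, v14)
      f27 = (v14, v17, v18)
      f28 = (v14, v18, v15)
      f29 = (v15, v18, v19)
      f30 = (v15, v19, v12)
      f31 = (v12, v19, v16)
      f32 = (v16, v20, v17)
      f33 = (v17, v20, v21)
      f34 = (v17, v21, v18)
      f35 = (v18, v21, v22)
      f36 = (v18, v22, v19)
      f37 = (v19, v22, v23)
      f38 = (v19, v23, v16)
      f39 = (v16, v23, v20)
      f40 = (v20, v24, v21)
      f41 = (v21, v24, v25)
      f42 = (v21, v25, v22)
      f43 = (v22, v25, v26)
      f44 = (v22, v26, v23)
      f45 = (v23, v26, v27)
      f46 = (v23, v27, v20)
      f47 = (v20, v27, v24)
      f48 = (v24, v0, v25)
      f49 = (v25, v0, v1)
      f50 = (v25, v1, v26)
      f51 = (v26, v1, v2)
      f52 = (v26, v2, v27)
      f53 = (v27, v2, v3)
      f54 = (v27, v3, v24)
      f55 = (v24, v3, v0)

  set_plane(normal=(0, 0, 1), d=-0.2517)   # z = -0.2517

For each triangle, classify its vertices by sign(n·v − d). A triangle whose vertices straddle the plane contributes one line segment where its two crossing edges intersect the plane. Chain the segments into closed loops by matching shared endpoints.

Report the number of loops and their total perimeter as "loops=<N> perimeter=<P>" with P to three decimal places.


Straddling triangles (28 of 56):
  (v2,v6,v3) [++-] → (1.02805, 0.464414, -0.2517)–(1.2517, 0, -0.2517)  len=0.5155
  (v3,v6,v7) [-+-] → (1.02805, 0.464414, -0.2517)–(0.780447, 0.978613, -0.2517)  len=0.5707
  (v3,v7,v0) [--+] → (1.7407, 0.514199, -0.2517)–(1.9883, 0, -0.2517)  len=0.5707
  (v0,v7,v4) [+-+] → (1.7407, 0.514199, -0.2517)–(1.23969, 1.55453, -0.2517)  len=1.1547
  (v6,v10,v7) [++-] → (0.277896, 1.09332, -0.2517)–(0.780447, 0.978613, -0.2517)  len=0.5155
  (v7,v10,v11) [-+-] → (0.277896, 1.09332, -0.2517)–(-0.278524, 1.22031, -0.2517)  len=0.5707
  (v7,v11,v4) [--+] → (0.683274, 1.68151, -0.2517)–(1.23969, 1.55453, -0.2517)  len=0.5707
  (v4,v11,v8) [+-+] → (0.683274, 1.68151, -0.2517)–(-0.442417, 1.93843, -0.2517)  len=1.1546
  (v10,v14,v11) [++-] → (-0.681574, 0.898936, -0.2517)–(-0.278524, 1.22031, -0.2517)  len=0.5155
  (v11,v14,v15) [-+-] → (-0.681574, 0.898936, -0.2517)–(-1.12777, 0.543105, -0.2517)  len=0.5707
  (v11,v15,v8) [--+] → (-0.888616, 1.5826, -0.2517)–(-0.442417, 1.93843, -0.2517)  len=0.5707
  (v8,v15,v12) [+-+] → (-0.888616, 1.5826, -0.2517)–(-1.79143, 0.862695, -0.2517)  len=1.1547
  (v14,v18,v15) [++-] → (-1.12777, 0.0276041, -0.2517)–(-1.12777, 0.543105, -0.2517)  len=0.5155
  (v15,v18,v19) [-+-] → (-1.12777, 0.0276041, -0.2517)–(-1.12777, -0.543105, -0.2517)  len=0.5707
  (v15,v19,v12) [--+] → (-1.79143, 0.291985, -0.2517)–(-1.79143, 0.862695, -0.2517)  len=0.5707
  (v12,v19,v16) [+-+] → (-1.79143, 0.291985, -0.2517)–(-1.79143, -0.862695, -0.2517)  len=1.1547
  (v18,v22,v19) [++-] → (-0.724723, -0.864477, -0.2517)–(-1.12777, -0.543105, -0.2517)  len=0.5155
  (v19,v22,v23) [-+-] → (-0.724723, -0.864477, -0.2517)–(-0.278524, -1.22031, -0.2517)  len=0.5707
  (v19,v23,v16) [--+] → (-1.34523, -1.21853, -0.2517)–(-1.79143, -0.862695, -0.2517)  len=0.5707
  (v16,v23,v20) [+-+] → (-1.34523, -1.21853, -0.2517)–(-0.442417, -1.93843, -0.2517)  len=1.1547
  (v22,v26,v23) [++-] → (0.224028, -1.1056, -0.2517)–(-0.278524, -1.22031, -0.2517)  len=0.5155
  (v23,v26,v27) [-+-] → (0.224028, -1.1056, -0.2517)–(0.780447, -0.978613, -0.2517)  len=0.5707
  (v23,v27,v20) [--+] → (0.114002, -1.81145, -0.2517)–(-0.442417, -1.93843, -0.2517)  len=0.5707
  (v20,v27,v24) [+-+] → (0.114002, -1.81145, -0.2517)–(1.23969, -1.55453, -0.2517)  len=1.1546
  (v26,v2,v27) [++-] → (1.0041, -0.514199, -0.2517)–(0.780447, -0.978613, -0.2517)  len=0.5155
  (v27,v2,v3) [-+-] → (1.0041, -0.514199, -0.2517)–(1.2517, 0, -0.2517)  len=0.5707
  (v27,v3,v24) [--+] → (1.48729, -1.04033, -0.2517)–(1.23969, -1.55453, -0.2517)  len=0.5707
  (v24,v3,v0) [+-+] → (1.48729, -1.04033, -0.2517)–(1.9883, 0, -0.2517)  len=1.1547

Chained into 2 loop(s):
  loop 1: 14 segments, perimeter = 7.6034
  loop 2: 14 segments, perimeter = 12.0777
Total perimeter = 19.681

loops=2 perimeter=19.681


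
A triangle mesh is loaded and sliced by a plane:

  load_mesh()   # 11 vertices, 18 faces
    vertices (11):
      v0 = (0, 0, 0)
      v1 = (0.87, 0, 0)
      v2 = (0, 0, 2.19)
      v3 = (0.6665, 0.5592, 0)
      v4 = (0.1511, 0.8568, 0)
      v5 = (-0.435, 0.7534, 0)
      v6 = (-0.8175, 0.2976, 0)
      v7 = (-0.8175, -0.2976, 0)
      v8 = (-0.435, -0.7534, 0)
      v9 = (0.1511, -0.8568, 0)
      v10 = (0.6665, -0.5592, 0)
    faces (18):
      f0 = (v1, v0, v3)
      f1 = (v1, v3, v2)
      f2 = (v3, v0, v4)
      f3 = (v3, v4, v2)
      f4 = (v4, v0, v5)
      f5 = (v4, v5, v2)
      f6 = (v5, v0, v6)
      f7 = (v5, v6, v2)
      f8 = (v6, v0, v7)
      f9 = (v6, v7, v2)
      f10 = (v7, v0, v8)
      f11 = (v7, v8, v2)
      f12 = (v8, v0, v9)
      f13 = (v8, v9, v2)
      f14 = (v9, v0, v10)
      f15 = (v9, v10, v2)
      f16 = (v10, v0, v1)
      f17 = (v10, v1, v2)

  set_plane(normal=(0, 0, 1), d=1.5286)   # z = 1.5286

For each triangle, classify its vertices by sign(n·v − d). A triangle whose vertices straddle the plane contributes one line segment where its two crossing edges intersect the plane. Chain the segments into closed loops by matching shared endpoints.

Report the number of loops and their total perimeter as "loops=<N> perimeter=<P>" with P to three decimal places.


Straddling triangles (9 of 18):
  (v1,v3,v2) [--+] → (0.201289, 0.168884, 1.5286)–(0.262748, 0, 1.5286)  len=0.1797
  (v3,v4,v2) [--+] → (0.0456336, 0.258761, 1.5286)–(0.201289, 0.168884, 1.5286)  len=0.1797
  (v4,v5,v2) [--+] → (-0.131374, 0.227534, 1.5286)–(0.0456336, 0.258761, 1.5286)  len=0.1797
  (v5,v6,v2) [--+] → (-0.246892, 0.0898779, 1.5286)–(-0.131374, 0.227534, 1.5286)  len=0.1797
  (v6,v7,v2) [--+] → (-0.246892, -0.0898779, 1.5286)–(-0.246892, 0.0898779, 1.5286)  len=0.1798
  (v7,v8,v2) [--+] → (-0.131374, -0.227534, 1.5286)–(-0.246892, -0.0898779, 1.5286)  len=0.1797
  (v8,v9,v2) [--+] → (0.0456336, -0.258761, 1.5286)–(-0.131374, -0.227534, 1.5286)  len=0.1797
  (v9,v10,v2) [--+] → (0.201289, -0.168884, 1.5286)–(0.0456336, -0.258761, 1.5286)  len=0.1797
  (v10,v1,v2) [--+] → (0.262748, 0, 1.5286)–(0.201289, -0.168884, 1.5286)  len=0.1797

Chained into 1 loop(s):
  loop 1: 9 segments, perimeter = 1.6176
Total perimeter = 1.618

loops=1 perimeter=1.618


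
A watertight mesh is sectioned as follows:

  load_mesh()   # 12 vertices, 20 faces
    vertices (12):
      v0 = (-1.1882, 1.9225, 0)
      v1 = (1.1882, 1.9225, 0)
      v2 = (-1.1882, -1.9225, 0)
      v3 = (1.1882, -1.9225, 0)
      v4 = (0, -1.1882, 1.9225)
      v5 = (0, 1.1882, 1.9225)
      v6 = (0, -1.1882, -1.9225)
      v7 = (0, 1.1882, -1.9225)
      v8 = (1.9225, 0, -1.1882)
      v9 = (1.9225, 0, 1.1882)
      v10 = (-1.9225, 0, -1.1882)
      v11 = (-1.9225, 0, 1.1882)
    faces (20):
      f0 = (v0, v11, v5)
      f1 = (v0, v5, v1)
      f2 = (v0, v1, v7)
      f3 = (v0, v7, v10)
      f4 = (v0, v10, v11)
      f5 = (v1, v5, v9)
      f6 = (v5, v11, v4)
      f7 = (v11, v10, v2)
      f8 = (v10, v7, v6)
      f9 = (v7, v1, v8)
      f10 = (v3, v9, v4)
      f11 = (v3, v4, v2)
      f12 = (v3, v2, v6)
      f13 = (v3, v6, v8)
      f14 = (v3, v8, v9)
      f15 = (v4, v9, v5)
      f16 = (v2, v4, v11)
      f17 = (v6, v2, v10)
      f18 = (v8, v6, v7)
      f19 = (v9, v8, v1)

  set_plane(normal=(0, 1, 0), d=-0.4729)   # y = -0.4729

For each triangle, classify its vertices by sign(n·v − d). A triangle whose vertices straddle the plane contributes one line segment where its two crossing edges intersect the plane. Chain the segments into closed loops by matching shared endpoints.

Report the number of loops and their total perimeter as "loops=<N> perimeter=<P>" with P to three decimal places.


Straddling triangles (10 of 20):
  (v5,v11,v4) [++-] → (-1.15735, -0.4729, 1.48045)–(0, -0.4729, 1.9225)  len=1.2389
  (v11,v10,v2) [++-] → (-1.74188, -0.4729, -0.895924)–(-1.74188, -0.4729, 0.895924)  len=1.7918
  (v10,v7,v6) [++-] → (0, -0.4729, -1.9225)–(-1.15735, -0.4729, -1.48045)  len=1.2389
  (v3,v9,v4) [-+-] → (1.74188, -0.4729, 0.895924)–(1.15735, -0.4729, 1.48045)  len=0.8266
  (v3,v6,v8) [--+] → (1.15735, -0.4729, -1.48045)–(1.74188, -0.4729, -0.895924)  len=0.8266
  (v3,v8,v9) [-++] → (1.74188, -0.4729, -0.895924)–(1.74188, -0.4729, 0.895924)  len=1.7918
  (v4,v9,v5) [-++] → (1.15735, -0.4729, 1.48045)–(0, -0.4729, 1.9225)  len=1.2389
  (v2,v4,v11) [--+] → (-1.15735, -0.4729, 1.48045)–(-1.74188, -0.4729, 0.895924)  len=0.8266
  (v6,v2,v10) [--+] → (-1.74188, -0.4729, -0.895924)–(-1.15735, -0.4729, -1.48045)  len=0.8266
  (v8,v6,v7) [+-+] → (1.15735, -0.4729, -1.48045)–(0, -0.4729, -1.9225)  len=1.2389

Chained into 1 loop(s):
  loop 1: 10 segments, perimeter = 11.8459
Total perimeter = 11.846

loops=1 perimeter=11.846


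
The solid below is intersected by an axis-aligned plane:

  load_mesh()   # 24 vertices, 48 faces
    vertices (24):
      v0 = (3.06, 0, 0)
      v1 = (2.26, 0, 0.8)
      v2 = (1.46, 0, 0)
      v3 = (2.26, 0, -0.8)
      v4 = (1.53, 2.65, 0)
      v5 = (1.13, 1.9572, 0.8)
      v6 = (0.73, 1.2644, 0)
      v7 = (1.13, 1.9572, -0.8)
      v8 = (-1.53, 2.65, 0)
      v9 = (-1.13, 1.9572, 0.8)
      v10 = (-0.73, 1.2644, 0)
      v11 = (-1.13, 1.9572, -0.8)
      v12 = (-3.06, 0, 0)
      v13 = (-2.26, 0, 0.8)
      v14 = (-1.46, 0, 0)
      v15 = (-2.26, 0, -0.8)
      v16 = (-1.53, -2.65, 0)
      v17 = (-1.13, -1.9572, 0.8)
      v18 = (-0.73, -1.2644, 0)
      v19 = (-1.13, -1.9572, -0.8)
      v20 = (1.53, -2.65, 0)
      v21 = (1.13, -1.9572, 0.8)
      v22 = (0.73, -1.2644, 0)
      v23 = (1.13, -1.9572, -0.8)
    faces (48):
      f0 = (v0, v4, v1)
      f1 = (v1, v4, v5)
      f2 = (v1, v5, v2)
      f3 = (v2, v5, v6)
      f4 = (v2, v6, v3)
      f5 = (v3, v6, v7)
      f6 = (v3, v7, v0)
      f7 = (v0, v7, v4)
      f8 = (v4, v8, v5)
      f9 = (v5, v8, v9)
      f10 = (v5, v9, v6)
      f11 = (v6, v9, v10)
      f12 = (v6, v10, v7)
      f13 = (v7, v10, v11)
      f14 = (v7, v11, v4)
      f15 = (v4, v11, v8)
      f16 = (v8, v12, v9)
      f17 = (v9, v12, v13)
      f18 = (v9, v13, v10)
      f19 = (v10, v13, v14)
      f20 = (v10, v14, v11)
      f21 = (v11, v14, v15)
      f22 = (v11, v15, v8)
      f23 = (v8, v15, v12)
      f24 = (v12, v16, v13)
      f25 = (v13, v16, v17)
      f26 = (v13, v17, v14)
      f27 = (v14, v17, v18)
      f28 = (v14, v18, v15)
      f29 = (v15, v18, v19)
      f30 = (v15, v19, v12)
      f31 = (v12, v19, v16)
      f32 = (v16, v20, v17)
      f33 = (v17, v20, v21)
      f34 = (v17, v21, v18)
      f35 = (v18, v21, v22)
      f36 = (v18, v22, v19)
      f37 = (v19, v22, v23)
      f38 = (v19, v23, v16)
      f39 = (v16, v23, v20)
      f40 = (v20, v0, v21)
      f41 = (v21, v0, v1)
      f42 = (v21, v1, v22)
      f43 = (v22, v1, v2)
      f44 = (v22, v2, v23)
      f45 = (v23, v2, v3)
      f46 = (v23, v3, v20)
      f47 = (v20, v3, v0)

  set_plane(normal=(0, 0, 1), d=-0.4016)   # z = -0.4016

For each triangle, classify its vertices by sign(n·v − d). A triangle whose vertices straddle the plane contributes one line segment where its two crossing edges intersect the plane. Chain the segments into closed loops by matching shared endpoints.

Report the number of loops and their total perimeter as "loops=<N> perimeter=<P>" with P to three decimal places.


loops=2 perimeter=27.120

Straddling triangles (24 of 48):
  (v2,v6,v3) [++-] → (1.49806, 0.629671, -0.4016)–(1.8616, 0, -0.4016)  len=0.7271
  (v3,v6,v7) [-+-] → (1.49806, 0.629671, -0.4016)–(0.9308, 1.61219, -0.4016)  len=1.1345
  (v3,v7,v0) [--+] → (2.09114, 0.982514, -0.4016)–(2.6584, 0, -0.4016)  len=1.1345
  (v0,v7,v4) [+-+] → (2.09114, 0.982514, -0.4016)–(1.3292, 2.30221, -0.4016)  len=1.5239
  (v6,v10,v7) [++-] → (0.20372, 1.61219, -0.4016)–(0.9308, 1.61219, -0.4016)  len=0.7271
  (v7,v10,v11) [-+-] → (0.20372, 1.61219, -0.4016)–(-0.9308, 1.61219, -0.4016)  len=1.1345
  (v7,v11,v4) [--+] → (0.19468, 2.30221, -0.4016)–(1.3292, 2.30221, -0.4016)  len=1.1345
  (v4,v11,v8) [+-+] → (0.19468, 2.30221, -0.4016)–(-1.3292, 2.30221, -0.4016)  len=1.5239
  (v10,v14,v11) [++-] → (-1.29434, 0.982514, -0.4016)–(-0.9308, 1.61219, -0.4016)  len=0.7271
  (v11,v14,v15) [-+-] → (-1.29434, 0.982514, -0.4016)–(-1.8616, 0, -0.4016)  len=1.1345
  (v11,v15,v8) [--+] → (-1.89646, 1.3197, -0.4016)–(-1.3292, 2.30221, -0.4016)  len=1.1345
  (v8,v15,v12) [+-+] → (-1.89646, 1.3197, -0.4016)–(-2.6584, 0, -0.4016)  len=1.5239
  (v14,v18,v15) [++-] → (-1.49806, -0.629671, -0.4016)–(-1.8616, 0, -0.4016)  len=0.7271
  (v15,v18,v19) [-+-] → (-1.49806, -0.629671, -0.4016)–(-0.9308, -1.61219, -0.4016)  len=1.1345
  (v15,v19,v12) [--+] → (-2.09114, -0.982514, -0.4016)–(-2.6584, 0, -0.4016)  len=1.1345
  (v12,v19,v16) [+-+] → (-2.09114, -0.982514, -0.4016)–(-1.3292, -2.30221, -0.4016)  len=1.5239
  (v18,v22,v19) [++-] → (-0.20372, -1.61219, -0.4016)–(-0.9308, -1.61219, -0.4016)  len=0.7271
  (v19,v22,v23) [-+-] → (-0.20372, -1.61219, -0.4016)–(0.9308, -1.61219, -0.4016)  len=1.1345
  (v19,v23,v16) [--+] → (-0.19468, -2.30221, -0.4016)–(-1.3292, -2.30221, -0.4016)  len=1.1345
  (v16,v23,v20) [+-+] → (-0.19468, -2.30221, -0.4016)–(1.3292, -2.30221, -0.4016)  len=1.5239
  (v22,v2,v23) [++-] → (1.29434, -0.982514, -0.4016)–(0.9308, -1.61219, -0.4016)  len=0.7271
  (v23,v2,v3) [-+-] → (1.29434, -0.982514, -0.4016)–(1.8616, 0, -0.4016)  len=1.1345
  (v23,v3,v20) [--+] → (1.89646, -1.3197, -0.4016)–(1.3292, -2.30221, -0.4016)  len=1.1345
  (v20,v3,v0) [+-+] → (1.89646, -1.3197, -0.4016)–(2.6584, 0, -0.4016)  len=1.5239

Chained into 2 loop(s):
  loop 1: 12 segments, perimeter = 11.1696
  loop 2: 12 segments, perimeter = 15.9503
Total perimeter = 27.120


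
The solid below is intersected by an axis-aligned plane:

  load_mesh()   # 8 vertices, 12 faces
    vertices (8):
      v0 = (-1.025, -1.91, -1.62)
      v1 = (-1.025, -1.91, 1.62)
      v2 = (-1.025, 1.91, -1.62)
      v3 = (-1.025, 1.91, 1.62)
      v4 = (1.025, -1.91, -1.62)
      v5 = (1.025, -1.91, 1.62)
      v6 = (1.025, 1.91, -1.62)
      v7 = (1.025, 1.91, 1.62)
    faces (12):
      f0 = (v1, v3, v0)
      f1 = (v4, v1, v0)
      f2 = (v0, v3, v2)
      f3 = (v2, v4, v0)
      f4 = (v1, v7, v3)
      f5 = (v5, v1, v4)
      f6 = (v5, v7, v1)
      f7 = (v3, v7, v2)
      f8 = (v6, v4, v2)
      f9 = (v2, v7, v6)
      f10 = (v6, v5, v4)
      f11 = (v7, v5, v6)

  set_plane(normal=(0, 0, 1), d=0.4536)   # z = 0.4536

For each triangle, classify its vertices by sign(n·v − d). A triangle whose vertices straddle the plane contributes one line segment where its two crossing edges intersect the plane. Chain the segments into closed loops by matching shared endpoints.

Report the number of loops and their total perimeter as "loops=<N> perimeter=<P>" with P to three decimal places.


loops=1 perimeter=11.740

Straddling triangles (8 of 12):
  (v1,v3,v0) [++-] → (-1.025, 0.5348, 0.4536)–(-1.025, -1.91, 0.4536)  len=2.4448
  (v4,v1,v0) [-+-] → (-0.287, -1.91, 0.4536)–(-1.025, -1.91, 0.4536)  len=0.7380
  (v0,v3,v2) [-+-] → (-1.025, 0.5348, 0.4536)–(-1.025, 1.91, 0.4536)  len=1.3752
  (v5,v1,v4) [++-] → (-0.287, -1.91, 0.4536)–(1.025, -1.91, 0.4536)  len=1.3120
  (v3,v7,v2) [++-] → (0.287, 1.91, 0.4536)–(-1.025, 1.91, 0.4536)  len=1.3120
  (v2,v7,v6) [-+-] → (0.287, 1.91, 0.4536)–(1.025, 1.91, 0.4536)  len=0.7380
  (v6,v5,v4) [-+-] → (1.025, -0.5348, 0.4536)–(1.025, -1.91, 0.4536)  len=1.3752
  (v7,v5,v6) [++-] → (1.025, -0.5348, 0.4536)–(1.025, 1.91, 0.4536)  len=2.4448

Chained into 1 loop(s):
  loop 1: 8 segments, perimeter = 11.7400
Total perimeter = 11.740


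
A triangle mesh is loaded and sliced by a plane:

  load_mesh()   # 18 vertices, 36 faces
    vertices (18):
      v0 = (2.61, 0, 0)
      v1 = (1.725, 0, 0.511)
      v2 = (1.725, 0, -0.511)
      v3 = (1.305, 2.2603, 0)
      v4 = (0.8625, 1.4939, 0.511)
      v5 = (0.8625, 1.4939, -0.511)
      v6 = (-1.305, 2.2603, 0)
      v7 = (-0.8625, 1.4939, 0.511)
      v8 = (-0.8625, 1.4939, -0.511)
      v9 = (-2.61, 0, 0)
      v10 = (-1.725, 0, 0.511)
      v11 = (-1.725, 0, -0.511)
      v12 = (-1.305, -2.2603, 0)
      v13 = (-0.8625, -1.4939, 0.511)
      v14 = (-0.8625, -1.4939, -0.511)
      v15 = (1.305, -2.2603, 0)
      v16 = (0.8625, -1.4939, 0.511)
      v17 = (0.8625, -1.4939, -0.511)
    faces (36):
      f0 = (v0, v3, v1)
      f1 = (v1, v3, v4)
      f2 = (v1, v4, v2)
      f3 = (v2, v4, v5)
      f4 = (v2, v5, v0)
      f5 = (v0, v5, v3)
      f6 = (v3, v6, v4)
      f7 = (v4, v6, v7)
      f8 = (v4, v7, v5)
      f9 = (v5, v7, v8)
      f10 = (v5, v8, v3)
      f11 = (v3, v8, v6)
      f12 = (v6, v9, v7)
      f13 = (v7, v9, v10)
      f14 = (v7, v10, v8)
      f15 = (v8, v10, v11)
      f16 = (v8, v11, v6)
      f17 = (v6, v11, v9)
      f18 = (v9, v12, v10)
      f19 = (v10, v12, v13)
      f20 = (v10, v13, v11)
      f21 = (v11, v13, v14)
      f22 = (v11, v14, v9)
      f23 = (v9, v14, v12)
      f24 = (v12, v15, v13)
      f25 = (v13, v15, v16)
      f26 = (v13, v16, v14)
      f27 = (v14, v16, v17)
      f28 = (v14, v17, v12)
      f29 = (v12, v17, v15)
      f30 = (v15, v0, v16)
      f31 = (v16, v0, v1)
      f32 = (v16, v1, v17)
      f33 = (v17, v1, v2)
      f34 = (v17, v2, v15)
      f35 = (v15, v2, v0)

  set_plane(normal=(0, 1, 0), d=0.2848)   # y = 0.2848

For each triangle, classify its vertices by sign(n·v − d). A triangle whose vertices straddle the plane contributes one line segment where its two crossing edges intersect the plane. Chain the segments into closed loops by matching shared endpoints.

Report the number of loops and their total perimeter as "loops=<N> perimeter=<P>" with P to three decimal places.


loops=2 perimeter=6.132

Straddling triangles (12 of 36):
  (v0,v3,v1) [-+-] → (2.44557, 0.2848, 0)–(1.67208, 0.2848, 0.446614)  len=0.8932
  (v1,v3,v4) [-++] → (1.67208, 0.2848, 0.446614)–(1.56057, 0.2848, 0.511)  len=0.1288
  (v1,v4,v2) [-+-] → (1.56057, 0.2848, 0.511)–(1.56057, 0.2848, -0.316164)  len=0.8272
  (v2,v4,v5) [-++] → (1.56057, 0.2848, -0.316164)–(1.56057, 0.2848, -0.511)  len=0.1948
  (v2,v5,v0) [-+-] → (1.56057, 0.2848, -0.511)–(2.27685, 0.2848, -0.097418)  len=0.8271
  (v0,v5,v3) [-++] → (2.27685, 0.2848, -0.097418)–(2.44557, 0.2848, 0)  len=0.1948
  (v6,v9,v7) [+-+] → (-2.44557, 0.2848, 0)–(-2.27685, 0.2848, 0.097418)  len=0.1948
  (v7,v9,v10) [+--] → (-2.27685, 0.2848, 0.097418)–(-1.56057, 0.2848, 0.511)  len=0.8271
  (v7,v10,v8) [+-+] → (-1.56057, 0.2848, 0.511)–(-1.56057, 0.2848, 0.316164)  len=0.1948
  (v8,v10,v11) [+--] → (-1.56057, 0.2848, 0.316164)–(-1.56057, 0.2848, -0.511)  len=0.8272
  (v8,v11,v6) [+-+] → (-1.56057, 0.2848, -0.511)–(-1.67208, 0.2848, -0.446614)  len=0.1288
  (v6,v11,v9) [+--] → (-1.67208, 0.2848, -0.446614)–(-2.44557, 0.2848, 0)  len=0.8932

Chained into 2 loop(s):
  loop 1: 6 segments, perimeter = 3.0659
  loop 2: 6 segments, perimeter = 3.0659
Total perimeter = 6.132


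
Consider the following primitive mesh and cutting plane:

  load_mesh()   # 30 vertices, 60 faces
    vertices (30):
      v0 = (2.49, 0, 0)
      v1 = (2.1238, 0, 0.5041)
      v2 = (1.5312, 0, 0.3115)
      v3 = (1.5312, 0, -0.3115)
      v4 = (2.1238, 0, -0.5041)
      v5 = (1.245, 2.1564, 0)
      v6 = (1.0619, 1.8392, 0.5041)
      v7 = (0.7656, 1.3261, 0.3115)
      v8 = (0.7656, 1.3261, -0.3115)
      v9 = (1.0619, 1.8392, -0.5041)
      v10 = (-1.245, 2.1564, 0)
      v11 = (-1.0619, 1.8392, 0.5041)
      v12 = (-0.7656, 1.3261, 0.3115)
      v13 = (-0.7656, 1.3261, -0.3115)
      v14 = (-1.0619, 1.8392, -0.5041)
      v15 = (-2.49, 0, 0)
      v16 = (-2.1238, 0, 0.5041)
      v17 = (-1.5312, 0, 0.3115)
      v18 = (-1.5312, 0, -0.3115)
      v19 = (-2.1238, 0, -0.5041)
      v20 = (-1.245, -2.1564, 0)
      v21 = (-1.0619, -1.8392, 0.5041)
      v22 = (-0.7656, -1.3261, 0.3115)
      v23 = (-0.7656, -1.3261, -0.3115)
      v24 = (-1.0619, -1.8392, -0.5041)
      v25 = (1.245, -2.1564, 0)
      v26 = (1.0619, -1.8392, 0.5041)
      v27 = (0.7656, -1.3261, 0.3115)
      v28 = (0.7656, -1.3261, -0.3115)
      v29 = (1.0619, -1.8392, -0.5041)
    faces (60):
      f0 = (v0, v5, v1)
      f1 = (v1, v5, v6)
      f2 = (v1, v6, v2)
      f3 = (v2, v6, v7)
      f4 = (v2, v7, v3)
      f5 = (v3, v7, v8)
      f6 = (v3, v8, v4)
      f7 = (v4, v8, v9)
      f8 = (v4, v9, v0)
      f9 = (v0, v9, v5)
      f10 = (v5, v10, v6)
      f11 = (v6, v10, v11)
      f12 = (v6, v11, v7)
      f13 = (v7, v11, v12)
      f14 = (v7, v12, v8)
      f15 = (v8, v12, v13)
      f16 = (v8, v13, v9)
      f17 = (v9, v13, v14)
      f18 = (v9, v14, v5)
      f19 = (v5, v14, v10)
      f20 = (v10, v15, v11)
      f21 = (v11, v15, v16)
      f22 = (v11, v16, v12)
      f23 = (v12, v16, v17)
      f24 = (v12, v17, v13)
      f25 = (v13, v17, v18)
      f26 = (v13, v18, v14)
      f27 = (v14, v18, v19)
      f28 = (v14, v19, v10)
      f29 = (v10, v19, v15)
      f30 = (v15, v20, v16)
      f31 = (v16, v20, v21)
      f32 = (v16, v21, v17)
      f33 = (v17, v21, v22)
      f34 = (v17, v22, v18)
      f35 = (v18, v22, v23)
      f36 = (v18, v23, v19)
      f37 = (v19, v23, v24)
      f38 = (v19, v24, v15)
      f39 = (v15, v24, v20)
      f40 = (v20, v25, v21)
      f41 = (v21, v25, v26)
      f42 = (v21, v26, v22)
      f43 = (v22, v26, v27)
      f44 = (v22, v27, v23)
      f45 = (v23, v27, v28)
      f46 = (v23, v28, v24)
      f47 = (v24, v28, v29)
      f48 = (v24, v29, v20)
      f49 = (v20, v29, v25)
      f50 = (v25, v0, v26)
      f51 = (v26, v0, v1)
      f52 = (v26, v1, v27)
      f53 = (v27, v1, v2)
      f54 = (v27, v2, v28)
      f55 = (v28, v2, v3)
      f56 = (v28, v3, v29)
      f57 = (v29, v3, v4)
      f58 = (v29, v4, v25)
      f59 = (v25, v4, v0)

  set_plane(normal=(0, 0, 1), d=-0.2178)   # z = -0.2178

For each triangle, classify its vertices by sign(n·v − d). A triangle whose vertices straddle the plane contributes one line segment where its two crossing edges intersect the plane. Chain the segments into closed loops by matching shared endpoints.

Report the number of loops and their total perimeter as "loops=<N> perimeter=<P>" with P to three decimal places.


Straddling triangles (24 of 60):
  (v2,v7,v3) [++-] → (1.41605, 0.199447, -0.2178)–(1.5312, 0, -0.2178)  len=0.2303
  (v3,v7,v8) [-+-] → (1.41605, 0.199447, -0.2178)–(0.7656, 1.3261, -0.2178)  len=1.3009
  (v4,v9,v0) [--+] → (1.87298, 0.794639, -0.2178)–(2.33178, 0, -0.2178)  len=0.9176
  (v0,v9,v5) [+-+] → (1.87298, 0.794639, -0.2178)–(1.16589, 2.01935, -0.2178)  len=1.4142
  (v7,v12,v8) [++-] → (0.535306, 1.3261, -0.2178)–(0.7656, 1.3261, -0.2178)  len=0.2303
  (v8,v12,v13) [-+-] → (0.535306, 1.3261, -0.2178)–(-0.7656, 1.3261, -0.2178)  len=1.3009
  (v9,v14,v5) [--+] → (0.248287, 2.01935, -0.2178)–(1.16589, 2.01935, -0.2178)  len=0.9176
  (v5,v14,v10) [+-+] → (0.248287, 2.01935, -0.2178)–(-1.16589, 2.01935, -0.2178)  len=1.4142
  (v12,v17,v13) [++-] → (-0.880747, 1.12665, -0.2178)–(-0.7656, 1.3261, -0.2178)  len=0.2303
  (v13,v17,v18) [-+-] → (-0.880747, 1.12665, -0.2178)–(-1.5312, 0, -0.2178)  len=1.3009
  (v14,v19,v10) [--+] → (-1.62469, 1.22471, -0.2178)–(-1.16589, 2.01935, -0.2178)  len=0.9176
  (v10,v19,v15) [+-+] → (-1.62469, 1.22471, -0.2178)–(-2.33178, 0, -0.2178)  len=1.4142
  (v17,v22,v18) [++-] → (-1.41605, -0.199447, -0.2178)–(-1.5312, 0, -0.2178)  len=0.2303
  (v18,v22,v23) [-+-] → (-1.41605, -0.199447, -0.2178)–(-0.7656, -1.3261, -0.2178)  len=1.3009
  (v19,v24,v15) [--+] → (-1.87298, -0.794639, -0.2178)–(-2.33178, 0, -0.2178)  len=0.9176
  (v15,v24,v20) [+-+] → (-1.87298, -0.794639, -0.2178)–(-1.16589, -2.01935, -0.2178)  len=1.4142
  (v22,v27,v23) [++-] → (-0.535306, -1.3261, -0.2178)–(-0.7656, -1.3261, -0.2178)  len=0.2303
  (v23,v27,v28) [-+-] → (-0.535306, -1.3261, -0.2178)–(0.7656, -1.3261, -0.2178)  len=1.3009
  (v24,v29,v20) [--+] → (-0.248287, -2.01935, -0.2178)–(-1.16589, -2.01935, -0.2178)  len=0.9176
  (v20,v29,v25) [+-+] → (-0.248287, -2.01935, -0.2178)–(1.16589, -2.01935, -0.2178)  len=1.4142
  (v27,v2,v28) [++-] → (0.880747, -1.12665, -0.2178)–(0.7656, -1.3261, -0.2178)  len=0.2303
  (v28,v2,v3) [-+-] → (0.880747, -1.12665, -0.2178)–(1.5312, 0, -0.2178)  len=1.3009
  (v29,v4,v25) [--+] → (1.62469, -1.22471, -0.2178)–(1.16589, -2.01935, -0.2178)  len=0.9176
  (v25,v4,v0) [+-+] → (1.62469, -1.22471, -0.2178)–(2.33178, 0, -0.2178)  len=1.4142

Chained into 2 loop(s):
  loop 1: 12 segments, perimeter = 9.1873
  loop 2: 12 segments, perimeter = 13.9906
Total perimeter = 23.178

loops=2 perimeter=23.178
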